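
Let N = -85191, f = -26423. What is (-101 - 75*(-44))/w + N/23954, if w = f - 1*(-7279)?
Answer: -853762675/229287688 ≈ -3.7235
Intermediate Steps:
w = -19144 (w = -26423 - 1*(-7279) = -26423 + 7279 = -19144)
(-101 - 75*(-44))/w + N/23954 = (-101 - 75*(-44))/(-19144) - 85191/23954 = (-101 + 3300)*(-1/19144) - 85191*1/23954 = 3199*(-1/19144) - 85191/23954 = -3199/19144 - 85191/23954 = -853762675/229287688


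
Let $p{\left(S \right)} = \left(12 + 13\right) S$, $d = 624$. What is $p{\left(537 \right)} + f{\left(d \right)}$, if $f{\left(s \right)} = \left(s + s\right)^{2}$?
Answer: $1570929$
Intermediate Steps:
$f{\left(s \right)} = 4 s^{2}$ ($f{\left(s \right)} = \left(2 s\right)^{2} = 4 s^{2}$)
$p{\left(S \right)} = 25 S$
$p{\left(537 \right)} + f{\left(d \right)} = 25 \cdot 537 + 4 \cdot 624^{2} = 13425 + 4 \cdot 389376 = 13425 + 1557504 = 1570929$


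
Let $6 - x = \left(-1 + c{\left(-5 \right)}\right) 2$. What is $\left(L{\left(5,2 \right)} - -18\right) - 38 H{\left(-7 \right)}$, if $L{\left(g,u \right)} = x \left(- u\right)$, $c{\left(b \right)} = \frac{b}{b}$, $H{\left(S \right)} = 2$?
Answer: $-70$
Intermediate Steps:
$c{\left(b \right)} = 1$
$x = 6$ ($x = 6 - \left(-1 + 1\right) 2 = 6 - 0 \cdot 2 = 6 - 0 = 6 + 0 = 6$)
$L{\left(g,u \right)} = - 6 u$ ($L{\left(g,u \right)} = 6 \left(- u\right) = - 6 u$)
$\left(L{\left(5,2 \right)} - -18\right) - 38 H{\left(-7 \right)} = \left(\left(-6\right) 2 - -18\right) - 76 = \left(-12 + 18\right) - 76 = 6 - 76 = -70$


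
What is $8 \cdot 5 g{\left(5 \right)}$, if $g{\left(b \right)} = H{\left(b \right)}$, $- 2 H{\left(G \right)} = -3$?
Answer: $60$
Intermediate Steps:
$H{\left(G \right)} = \frac{3}{2}$ ($H{\left(G \right)} = \left(- \frac{1}{2}\right) \left(-3\right) = \frac{3}{2}$)
$g{\left(b \right)} = \frac{3}{2}$
$8 \cdot 5 g{\left(5 \right)} = 8 \cdot 5 \cdot \frac{3}{2} = 40 \cdot \frac{3}{2} = 60$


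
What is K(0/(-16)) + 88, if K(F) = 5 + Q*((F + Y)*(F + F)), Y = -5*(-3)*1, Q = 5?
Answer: 93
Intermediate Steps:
Y = 15 (Y = 15*1 = 15)
K(F) = 5 + 10*F*(15 + F) (K(F) = 5 + 5*((F + 15)*(F + F)) = 5 + 5*((15 + F)*(2*F)) = 5 + 5*(2*F*(15 + F)) = 5 + 10*F*(15 + F))
K(0/(-16)) + 88 = (5 + 10*(0/(-16))² + 150*(0/(-16))) + 88 = (5 + 10*(0*(-1/16))² + 150*(0*(-1/16))) + 88 = (5 + 10*0² + 150*0) + 88 = (5 + 10*0 + 0) + 88 = (5 + 0 + 0) + 88 = 5 + 88 = 93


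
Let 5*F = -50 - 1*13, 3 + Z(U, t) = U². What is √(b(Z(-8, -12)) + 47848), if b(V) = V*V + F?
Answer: √1288910/5 ≈ 227.06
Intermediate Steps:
Z(U, t) = -3 + U²
F = -63/5 (F = (-50 - 1*13)/5 = (-50 - 13)/5 = (⅕)*(-63) = -63/5 ≈ -12.600)
b(V) = -63/5 + V² (b(V) = V*V - 63/5 = V² - 63/5 = -63/5 + V²)
√(b(Z(-8, -12)) + 47848) = √((-63/5 + (-3 + (-8)²)²) + 47848) = √((-63/5 + (-3 + 64)²) + 47848) = √((-63/5 + 61²) + 47848) = √((-63/5 + 3721) + 47848) = √(18542/5 + 47848) = √(257782/5) = √1288910/5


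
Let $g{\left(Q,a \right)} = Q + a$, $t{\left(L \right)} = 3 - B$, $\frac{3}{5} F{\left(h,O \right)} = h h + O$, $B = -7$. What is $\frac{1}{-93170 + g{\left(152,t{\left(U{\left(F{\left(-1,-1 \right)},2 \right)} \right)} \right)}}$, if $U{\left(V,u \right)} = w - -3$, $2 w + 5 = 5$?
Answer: $- \frac{1}{93008} \approx -1.0752 \cdot 10^{-5}$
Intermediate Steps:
$w = 0$ ($w = - \frac{5}{2} + \frac{1}{2} \cdot 5 = - \frac{5}{2} + \frac{5}{2} = 0$)
$F{\left(h,O \right)} = \frac{5 O}{3} + \frac{5 h^{2}}{3}$ ($F{\left(h,O \right)} = \frac{5 \left(h h + O\right)}{3} = \frac{5 \left(h^{2} + O\right)}{3} = \frac{5 \left(O + h^{2}\right)}{3} = \frac{5 O}{3} + \frac{5 h^{2}}{3}$)
$U{\left(V,u \right)} = 3$ ($U{\left(V,u \right)} = 0 - -3 = 0 + 3 = 3$)
$t{\left(L \right)} = 10$ ($t{\left(L \right)} = 3 - -7 = 3 + 7 = 10$)
$\frac{1}{-93170 + g{\left(152,t{\left(U{\left(F{\left(-1,-1 \right)},2 \right)} \right)} \right)}} = \frac{1}{-93170 + \left(152 + 10\right)} = \frac{1}{-93170 + 162} = \frac{1}{-93008} = - \frac{1}{93008}$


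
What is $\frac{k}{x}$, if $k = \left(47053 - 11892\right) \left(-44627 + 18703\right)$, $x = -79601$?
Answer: $\frac{911513764}{79601} \approx 11451.0$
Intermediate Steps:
$k = -911513764$ ($k = \left(47053 - 11892\right) \left(-25924\right) = 35161 \left(-25924\right) = -911513764$)
$\frac{k}{x} = - \frac{911513764}{-79601} = \left(-911513764\right) \left(- \frac{1}{79601}\right) = \frac{911513764}{79601}$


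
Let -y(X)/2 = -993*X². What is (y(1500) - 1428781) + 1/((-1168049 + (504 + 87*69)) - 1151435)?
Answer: 10332232986908962/2312977 ≈ 4.4671e+9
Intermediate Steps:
y(X) = 1986*X² (y(X) = -(-1986)*X² = 1986*X²)
(y(1500) - 1428781) + 1/((-1168049 + (504 + 87*69)) - 1151435) = (1986*1500² - 1428781) + 1/((-1168049 + (504 + 87*69)) - 1151435) = (1986*2250000 - 1428781) + 1/((-1168049 + (504 + 6003)) - 1151435) = (4468500000 - 1428781) + 1/((-1168049 + 6507) - 1151435) = 4467071219 + 1/(-1161542 - 1151435) = 4467071219 + 1/(-2312977) = 4467071219 - 1/2312977 = 10332232986908962/2312977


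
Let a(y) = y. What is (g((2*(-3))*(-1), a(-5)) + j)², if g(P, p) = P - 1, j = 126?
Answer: 17161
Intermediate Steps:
g(P, p) = -1 + P
(g((2*(-3))*(-1), a(-5)) + j)² = ((-1 + (2*(-3))*(-1)) + 126)² = ((-1 - 6*(-1)) + 126)² = ((-1 + 6) + 126)² = (5 + 126)² = 131² = 17161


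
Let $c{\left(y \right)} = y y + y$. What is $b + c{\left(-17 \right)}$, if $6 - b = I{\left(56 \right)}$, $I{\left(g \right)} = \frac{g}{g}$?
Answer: $277$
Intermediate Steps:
$I{\left(g \right)} = 1$
$b = 5$ ($b = 6 - 1 = 5$)
$c{\left(y \right)} = y + y^{2}$ ($c{\left(y \right)} = y^{2} + y = y + y^{2}$)
$b + c{\left(-17 \right)} = 5 - 17 \left(1 - 17\right) = 5 - -272 = 5 + 272 = 277$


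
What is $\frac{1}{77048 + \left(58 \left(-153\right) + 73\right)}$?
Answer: $\frac{1}{68247} \approx 1.4653 \cdot 10^{-5}$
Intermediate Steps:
$\frac{1}{77048 + \left(58 \left(-153\right) + 73\right)} = \frac{1}{77048 + \left(-8874 + 73\right)} = \frac{1}{77048 - 8801} = \frac{1}{68247}$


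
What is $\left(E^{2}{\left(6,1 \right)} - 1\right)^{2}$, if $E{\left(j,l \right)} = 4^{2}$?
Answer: $65025$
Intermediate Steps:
$E{\left(j,l \right)} = 16$
$\left(E^{2}{\left(6,1 \right)} - 1\right)^{2} = \left(16^{2} - 1\right)^{2} = \left(256 - 1\right)^{2} = 255^{2} = 65025$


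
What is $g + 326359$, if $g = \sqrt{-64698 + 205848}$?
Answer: $326359 + 5 \sqrt{5646} \approx 3.2673 \cdot 10^{5}$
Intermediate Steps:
$g = 5 \sqrt{5646}$ ($g = \sqrt{141150} = 5 \sqrt{5646} \approx 375.7$)
$g + 326359 = 5 \sqrt{5646} + 326359 = 326359 + 5 \sqrt{5646}$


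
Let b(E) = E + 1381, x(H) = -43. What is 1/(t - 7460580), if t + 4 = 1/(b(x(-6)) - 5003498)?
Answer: -5002160/37319034861441 ≈ -1.3404e-7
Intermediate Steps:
b(E) = 1381 + E
t = -20008641/5002160 (t = -4 + 1/((1381 - 43) - 5003498) = -4 + 1/(1338 - 5003498) = -4 + 1/(-5002160) = -4 - 1/5002160 = -20008641/5002160 ≈ -4.0000)
1/(t - 7460580) = 1/(-20008641/5002160 - 7460580) = 1/(-37319034861441/5002160) = -5002160/37319034861441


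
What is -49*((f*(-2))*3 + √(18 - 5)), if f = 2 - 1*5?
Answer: -882 - 49*√13 ≈ -1058.7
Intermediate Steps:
f = -3 (f = 2 - 5 = -3)
-49*((f*(-2))*3 + √(18 - 5)) = -49*(-3*(-2)*3 + √(18 - 5)) = -49*(6*3 + √13) = -49*(18 + √13) = -882 - 49*√13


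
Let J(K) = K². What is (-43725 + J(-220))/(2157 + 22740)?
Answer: 4675/24897 ≈ 0.18777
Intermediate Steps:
(-43725 + J(-220))/(2157 + 22740) = (-43725 + (-220)²)/(2157 + 22740) = (-43725 + 48400)/24897 = 4675*(1/24897) = 4675/24897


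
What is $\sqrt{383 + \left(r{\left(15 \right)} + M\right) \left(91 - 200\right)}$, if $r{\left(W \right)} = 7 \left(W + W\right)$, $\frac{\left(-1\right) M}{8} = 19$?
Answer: $i \sqrt{5939} \approx 77.065 i$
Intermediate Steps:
$M = -152$ ($M = \left(-8\right) 19 = -152$)
$r{\left(W \right)} = 14 W$ ($r{\left(W \right)} = 7 \cdot 2 W = 14 W$)
$\sqrt{383 + \left(r{\left(15 \right)} + M\right) \left(91 - 200\right)} = \sqrt{383 + \left(14 \cdot 15 - 152\right) \left(91 - 200\right)} = \sqrt{383 + \left(210 - 152\right) \left(-109\right)} = \sqrt{383 + 58 \left(-109\right)} = \sqrt{383 - 6322} = \sqrt{-5939} = i \sqrt{5939}$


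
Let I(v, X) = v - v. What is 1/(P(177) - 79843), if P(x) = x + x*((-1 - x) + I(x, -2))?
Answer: -1/111172 ≈ -8.9951e-6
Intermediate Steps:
I(v, X) = 0
P(x) = x + x*(-1 - x) (P(x) = x + x*((-1 - x) + 0) = x + x*(-1 - x))
1/(P(177) - 79843) = 1/(-1*177² - 79843) = 1/(-1*31329 - 79843) = 1/(-31329 - 79843) = 1/(-111172) = -1/111172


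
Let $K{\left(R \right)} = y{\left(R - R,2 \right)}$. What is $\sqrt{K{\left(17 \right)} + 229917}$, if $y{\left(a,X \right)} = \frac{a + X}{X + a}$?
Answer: $\sqrt{229918} \approx 479.5$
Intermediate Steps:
$y{\left(a,X \right)} = 1$ ($y{\left(a,X \right)} = \frac{X + a}{X + a} = 1$)
$K{\left(R \right)} = 1$
$\sqrt{K{\left(17 \right)} + 229917} = \sqrt{1 + 229917} = \sqrt{229918}$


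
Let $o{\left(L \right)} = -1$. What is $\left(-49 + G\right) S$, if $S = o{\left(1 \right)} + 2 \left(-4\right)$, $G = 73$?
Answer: $-216$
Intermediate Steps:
$S = -9$ ($S = -1 + 2 \left(-4\right) = -1 - 8 = -9$)
$\left(-49 + G\right) S = \left(-49 + 73\right) \left(-9\right) = 24 \left(-9\right) = -216$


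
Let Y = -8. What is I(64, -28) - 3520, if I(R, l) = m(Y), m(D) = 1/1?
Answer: -3519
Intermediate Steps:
m(D) = 1
I(R, l) = 1
I(64, -28) - 3520 = 1 - 3520 = -3519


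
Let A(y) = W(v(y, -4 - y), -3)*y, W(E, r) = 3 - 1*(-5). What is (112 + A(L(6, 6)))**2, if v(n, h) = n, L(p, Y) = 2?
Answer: 16384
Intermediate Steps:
W(E, r) = 8 (W(E, r) = 3 + 5 = 8)
A(y) = 8*y
(112 + A(L(6, 6)))**2 = (112 + 8*2)**2 = (112 + 16)**2 = 128**2 = 16384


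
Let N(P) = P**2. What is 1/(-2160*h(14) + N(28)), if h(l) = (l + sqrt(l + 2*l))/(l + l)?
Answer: 259/142036 - 135*sqrt(42)/284072 ≈ -0.0012564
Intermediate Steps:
h(l) = (l + sqrt(3)*sqrt(l))/(2*l) (h(l) = (l + sqrt(3*l))/((2*l)) = (l + sqrt(3)*sqrt(l))*(1/(2*l)) = (l + sqrt(3)*sqrt(l))/(2*l))
1/(-2160*h(14) + N(28)) = 1/(-2160*(1/2 + sqrt(3)/(2*sqrt(14))) + 28**2) = 1/(-2160*(1/2 + sqrt(3)*(sqrt(14)/14)/2) + 784) = 1/(-2160*(1/2 + sqrt(42)/28) + 784) = 1/((-1080 - 540*sqrt(42)/7) + 784) = 1/(-296 - 540*sqrt(42)/7)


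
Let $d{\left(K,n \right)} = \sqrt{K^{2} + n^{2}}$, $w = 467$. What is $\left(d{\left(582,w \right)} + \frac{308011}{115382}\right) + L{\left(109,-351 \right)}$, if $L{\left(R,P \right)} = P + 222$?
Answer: $- \frac{14576267}{115382} + \sqrt{556813} \approx 619.87$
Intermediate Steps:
$L{\left(R,P \right)} = 222 + P$
$\left(d{\left(582,w \right)} + \frac{308011}{115382}\right) + L{\left(109,-351 \right)} = \left(\sqrt{582^{2} + 467^{2}} + \frac{308011}{115382}\right) + \left(222 - 351\right) = \left(\sqrt{338724 + 218089} + 308011 \cdot \frac{1}{115382}\right) - 129 = \left(\sqrt{556813} + \frac{308011}{115382}\right) - 129 = \left(\frac{308011}{115382} + \sqrt{556813}\right) - 129 = - \frac{14576267}{115382} + \sqrt{556813}$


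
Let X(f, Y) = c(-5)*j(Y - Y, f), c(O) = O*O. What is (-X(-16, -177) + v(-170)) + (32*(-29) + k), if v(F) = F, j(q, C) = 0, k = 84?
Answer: -1014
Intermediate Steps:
c(O) = O**2
X(f, Y) = 0 (X(f, Y) = (-5)**2*0 = 25*0 = 0)
(-X(-16, -177) + v(-170)) + (32*(-29) + k) = (-1*0 - 170) + (32*(-29) + 84) = (0 - 170) + (-928 + 84) = -170 - 844 = -1014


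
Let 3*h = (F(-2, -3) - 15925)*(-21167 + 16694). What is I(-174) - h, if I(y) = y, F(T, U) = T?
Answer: -23747331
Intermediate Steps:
h = 23747157 (h = ((-2 - 15925)*(-21167 + 16694))/3 = (-15927*(-4473))/3 = (⅓)*71241471 = 23747157)
I(-174) - h = -174 - 1*23747157 = -174 - 23747157 = -23747331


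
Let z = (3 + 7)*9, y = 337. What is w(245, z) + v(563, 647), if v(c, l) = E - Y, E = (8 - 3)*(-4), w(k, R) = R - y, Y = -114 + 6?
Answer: -159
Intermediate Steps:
z = 90 (z = 10*9 = 90)
Y = -108
w(k, R) = -337 + R (w(k, R) = R - 1*337 = R - 337 = -337 + R)
E = -20 (E = 5*(-4) = -20)
v(c, l) = 88 (v(c, l) = -20 - 1*(-108) = -20 + 108 = 88)
w(245, z) + v(563, 647) = (-337 + 90) + 88 = -247 + 88 = -159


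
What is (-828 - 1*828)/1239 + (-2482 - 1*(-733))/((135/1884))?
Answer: -151217492/6195 ≈ -24410.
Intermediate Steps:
(-828 - 1*828)/1239 + (-2482 - 1*(-733))/((135/1884)) = (-828 - 828)*(1/1239) + (-2482 + 733)/((135*(1/1884))) = -1656*1/1239 - 1749/45/628 = -552/413 - 1749*628/45 = -552/413 - 366124/15 = -151217492/6195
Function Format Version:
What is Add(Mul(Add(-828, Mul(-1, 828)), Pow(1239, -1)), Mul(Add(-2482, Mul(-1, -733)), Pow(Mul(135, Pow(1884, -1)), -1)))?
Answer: Rational(-151217492, 6195) ≈ -24410.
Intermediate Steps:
Add(Mul(Add(-828, Mul(-1, 828)), Pow(1239, -1)), Mul(Add(-2482, Mul(-1, -733)), Pow(Mul(135, Pow(1884, -1)), -1))) = Add(Mul(Add(-828, -828), Rational(1, 1239)), Mul(Add(-2482, 733), Pow(Mul(135, Rational(1, 1884)), -1))) = Add(Mul(-1656, Rational(1, 1239)), Mul(-1749, Pow(Rational(45, 628), -1))) = Add(Rational(-552, 413), Mul(-1749, Rational(628, 45))) = Add(Rational(-552, 413), Rational(-366124, 15)) = Rational(-151217492, 6195)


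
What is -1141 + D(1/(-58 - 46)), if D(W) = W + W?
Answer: -59333/52 ≈ -1141.0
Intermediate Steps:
D(W) = 2*W
-1141 + D(1/(-58 - 46)) = -1141 + 2/(-58 - 46) = -1141 + 2/(-104) = -1141 + 2*(-1/104) = -1141 - 1/52 = -59333/52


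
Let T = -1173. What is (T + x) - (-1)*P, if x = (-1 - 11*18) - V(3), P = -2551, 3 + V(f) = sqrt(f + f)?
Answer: -3920 - sqrt(6) ≈ -3922.4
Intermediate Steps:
V(f) = -3 + sqrt(2)*sqrt(f) (V(f) = -3 + sqrt(f + f) = -3 + sqrt(2*f) = -3 + sqrt(2)*sqrt(f))
x = -196 - sqrt(6) (x = (-1 - 11*18) - (-3 + sqrt(2)*sqrt(3)) = (-1 - 198) - (-3 + sqrt(6)) = -199 + (3 - sqrt(6)) = -196 - sqrt(6) ≈ -198.45)
(T + x) - (-1)*P = (-1173 + (-196 - sqrt(6))) - (-1)*(-2551) = (-1369 - sqrt(6)) - 1*2551 = (-1369 - sqrt(6)) - 2551 = -3920 - sqrt(6)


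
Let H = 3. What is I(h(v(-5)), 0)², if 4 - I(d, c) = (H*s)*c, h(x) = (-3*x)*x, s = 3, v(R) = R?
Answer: 16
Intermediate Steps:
h(x) = -3*x²
I(d, c) = 4 - 9*c (I(d, c) = 4 - 3*3*c = 4 - 9*c)
I(h(v(-5)), 0)² = (4 - 9*0)² = (4 + 0)² = 4² = 16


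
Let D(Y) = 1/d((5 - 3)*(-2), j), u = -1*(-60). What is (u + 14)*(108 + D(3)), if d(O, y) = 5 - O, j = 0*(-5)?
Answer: 72002/9 ≈ 8000.2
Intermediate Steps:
j = 0
u = 60
D(Y) = ⅑ (D(Y) = 1/(5 - (5 - 3)*(-2)) = 1/(5 - 2*(-2)) = 1/(5 - 1*(-4)) = 1/(5 + 4) = 1/9 = ⅑)
(u + 14)*(108 + D(3)) = (60 + 14)*(108 + ⅑) = 74*(973/9) = 72002/9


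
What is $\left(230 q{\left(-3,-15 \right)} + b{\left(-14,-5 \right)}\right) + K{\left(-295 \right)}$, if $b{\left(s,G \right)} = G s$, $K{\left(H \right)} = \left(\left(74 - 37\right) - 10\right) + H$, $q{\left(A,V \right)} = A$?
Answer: $-888$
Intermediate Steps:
$K{\left(H \right)} = 27 + H$ ($K{\left(H \right)} = \left(\left(74 - 37\right) - 10\right) + H = \left(37 - 10\right) + H = 27 + H$)
$\left(230 q{\left(-3,-15 \right)} + b{\left(-14,-5 \right)}\right) + K{\left(-295 \right)} = \left(230 \left(-3\right) - -70\right) + \left(27 - 295\right) = \left(-690 + 70\right) - 268 = -620 - 268 = -888$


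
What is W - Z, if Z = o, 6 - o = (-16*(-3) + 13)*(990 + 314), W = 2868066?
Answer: 2947604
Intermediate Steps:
o = -79538 (o = 6 - (-16*(-3) + 13)*(990 + 314) = 6 - (48 + 13)*1304 = 6 - 61*1304 = 6 - 1*79544 = 6 - 79544 = -79538)
Z = -79538
W - Z = 2868066 - 1*(-79538) = 2868066 + 79538 = 2947604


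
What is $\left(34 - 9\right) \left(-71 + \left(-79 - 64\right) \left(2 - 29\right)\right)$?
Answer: $94750$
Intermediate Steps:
$\left(34 - 9\right) \left(-71 + \left(-79 - 64\right) \left(2 - 29\right)\right) = 25 \left(-71 - -3861\right) = 25 \left(-71 + 3861\right) = 25 \cdot 3790 = 94750$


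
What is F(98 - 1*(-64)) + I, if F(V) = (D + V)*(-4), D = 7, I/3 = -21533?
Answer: -65275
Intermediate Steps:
I = -64599 (I = 3*(-21533) = -64599)
F(V) = -28 - 4*V (F(V) = (7 + V)*(-4) = -28 - 4*V)
F(98 - 1*(-64)) + I = (-28 - 4*(98 - 1*(-64))) - 64599 = (-28 - 4*(98 + 64)) - 64599 = (-28 - 4*162) - 64599 = (-28 - 648) - 64599 = -676 - 64599 = -65275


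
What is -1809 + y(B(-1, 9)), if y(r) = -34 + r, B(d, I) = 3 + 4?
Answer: -1836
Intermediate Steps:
B(d, I) = 7
-1809 + y(B(-1, 9)) = -1809 + (-34 + 7) = -1809 - 27 = -1836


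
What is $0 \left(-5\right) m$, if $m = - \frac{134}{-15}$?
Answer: $0$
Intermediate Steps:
$m = \frac{134}{15}$ ($m = \left(-134\right) \left(- \frac{1}{15}\right) = \frac{134}{15} \approx 8.9333$)
$0 \left(-5\right) m = 0 \left(-5\right) \frac{134}{15} = 0 \cdot \frac{134}{15} = 0$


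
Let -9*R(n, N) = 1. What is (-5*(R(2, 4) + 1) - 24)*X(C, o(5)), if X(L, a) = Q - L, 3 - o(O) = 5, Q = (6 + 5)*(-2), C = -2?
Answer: 5120/9 ≈ 568.89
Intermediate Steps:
R(n, N) = -1/9 (R(n, N) = -1/9*1 = -1/9)
Q = -22 (Q = 11*(-2) = -22)
o(O) = -2 (o(O) = 3 - 1*5 = 3 - 5 = -2)
X(L, a) = -22 - L
(-5*(R(2, 4) + 1) - 24)*X(C, o(5)) = (-5*(-1/9 + 1) - 24)*(-22 - 1*(-2)) = (-5*8/9 - 24)*(-22 + 2) = (-40/9 - 24)*(-20) = -256/9*(-20) = 5120/9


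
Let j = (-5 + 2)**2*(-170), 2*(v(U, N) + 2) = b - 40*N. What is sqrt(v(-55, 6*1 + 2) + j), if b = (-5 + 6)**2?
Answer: I*sqrt(6766)/2 ≈ 41.128*I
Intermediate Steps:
b = 1 (b = 1**2 = 1)
v(U, N) = -3/2 - 20*N (v(U, N) = -2 + (1 - 40*N)/2 = -2 + (1/2 - 20*N) = -3/2 - 20*N)
j = -1530 (j = (-3)**2*(-170) = 9*(-170) = -1530)
sqrt(v(-55, 6*1 + 2) + j) = sqrt((-3/2 - 20*(6*1 + 2)) - 1530) = sqrt((-3/2 - 20*(6 + 2)) - 1530) = sqrt((-3/2 - 20*8) - 1530) = sqrt((-3/2 - 160) - 1530) = sqrt(-323/2 - 1530) = sqrt(-3383/2) = I*sqrt(6766)/2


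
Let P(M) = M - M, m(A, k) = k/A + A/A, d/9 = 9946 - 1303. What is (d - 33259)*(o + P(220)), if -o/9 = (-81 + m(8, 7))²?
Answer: -10036057383/4 ≈ -2.5090e+9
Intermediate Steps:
d = 77787 (d = 9*(9946 - 1303) = 9*8643 = 77787)
m(A, k) = 1 + k/A (m(A, k) = k/A + 1 = 1 + k/A)
o = -3606201/64 (o = -9*(-81 + (8 + 7)/8)² = -9*(-81 + (⅛)*15)² = -9*(-81 + 15/8)² = -9*(-633/8)² = -9*400689/64 = -3606201/64 ≈ -56347.)
P(M) = 0
(d - 33259)*(o + P(220)) = (77787 - 33259)*(-3606201/64 + 0) = 44528*(-3606201/64) = -10036057383/4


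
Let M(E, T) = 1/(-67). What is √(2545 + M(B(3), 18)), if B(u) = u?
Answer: 3*√1269382/67 ≈ 50.448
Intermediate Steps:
M(E, T) = -1/67
√(2545 + M(B(3), 18)) = √(2545 - 1/67) = √(170514/67) = 3*√1269382/67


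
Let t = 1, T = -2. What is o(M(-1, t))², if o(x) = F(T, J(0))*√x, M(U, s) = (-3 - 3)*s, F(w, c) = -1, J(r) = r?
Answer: -6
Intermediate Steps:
M(U, s) = -6*s
o(x) = -√x
o(M(-1, t))² = (-√(-6*1))² = (-√(-6))² = (-I*√6)² = -6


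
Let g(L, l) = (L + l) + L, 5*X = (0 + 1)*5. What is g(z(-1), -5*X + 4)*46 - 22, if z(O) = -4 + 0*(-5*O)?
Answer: -436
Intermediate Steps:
z(O) = -4 (z(O) = -4 + 0 = -4)
X = 1 (X = ((0 + 1)*5)/5 = (1*5)/5 = (1/5)*5 = 1)
g(L, l) = l + 2*L
g(z(-1), -5*X + 4)*46 - 22 = ((-5*1 + 4) + 2*(-4))*46 - 22 = ((-5 + 4) - 8)*46 - 22 = (-1 - 8)*46 - 22 = -9*46 - 22 = -414 - 22 = -436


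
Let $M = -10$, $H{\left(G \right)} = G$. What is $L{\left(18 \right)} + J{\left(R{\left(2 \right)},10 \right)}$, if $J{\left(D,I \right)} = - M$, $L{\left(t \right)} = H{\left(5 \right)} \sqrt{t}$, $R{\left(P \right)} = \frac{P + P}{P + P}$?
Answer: $10 + 15 \sqrt{2} \approx 31.213$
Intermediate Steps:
$R{\left(P \right)} = 1$ ($R{\left(P \right)} = \frac{2 P}{2 P} = 2 P \frac{1}{2 P} = 1$)
$L{\left(t \right)} = 5 \sqrt{t}$
$J{\left(D,I \right)} = 10$ ($J{\left(D,I \right)} = \left(-1\right) \left(-10\right) = 10$)
$L{\left(18 \right)} + J{\left(R{\left(2 \right)},10 \right)} = 5 \sqrt{18} + 10 = 5 \cdot 3 \sqrt{2} + 10 = 15 \sqrt{2} + 10 = 10 + 15 \sqrt{2}$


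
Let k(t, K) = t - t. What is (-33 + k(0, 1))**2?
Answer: 1089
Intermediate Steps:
k(t, K) = 0
(-33 + k(0, 1))**2 = (-33 + 0)**2 = (-33)**2 = 1089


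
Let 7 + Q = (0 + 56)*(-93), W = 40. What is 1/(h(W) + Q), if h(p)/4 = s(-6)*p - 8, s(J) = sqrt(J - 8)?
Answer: -5247/27889409 - 160*I*sqrt(14)/27889409 ≈ -0.00018814 - 2.1466e-5*I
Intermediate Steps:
s(J) = sqrt(-8 + J)
h(p) = -32 + 4*I*p*sqrt(14) (h(p) = 4*(sqrt(-8 - 6)*p - 8) = 4*(sqrt(-14)*p - 8) = 4*((I*sqrt(14))*p - 8) = 4*(I*p*sqrt(14) - 8) = 4*(-8 + I*p*sqrt(14)) = -32 + 4*I*p*sqrt(14))
Q = -5215 (Q = -7 + (0 + 56)*(-93) = -7 + 56*(-93) = -7 - 5208 = -5215)
1/(h(W) + Q) = 1/((-32 + 4*I*40*sqrt(14)) - 5215) = 1/((-32 + 160*I*sqrt(14)) - 5215) = 1/(-5247 + 160*I*sqrt(14))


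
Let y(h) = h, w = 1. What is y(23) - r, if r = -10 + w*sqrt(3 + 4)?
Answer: 33 - sqrt(7) ≈ 30.354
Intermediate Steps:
r = -10 + sqrt(7) (r = -10 + 1*sqrt(3 + 4) = -10 + 1*sqrt(7) = -10 + sqrt(7) ≈ -7.3542)
y(23) - r = 23 - (-10 + sqrt(7)) = 23 + (10 - sqrt(7)) = 33 - sqrt(7)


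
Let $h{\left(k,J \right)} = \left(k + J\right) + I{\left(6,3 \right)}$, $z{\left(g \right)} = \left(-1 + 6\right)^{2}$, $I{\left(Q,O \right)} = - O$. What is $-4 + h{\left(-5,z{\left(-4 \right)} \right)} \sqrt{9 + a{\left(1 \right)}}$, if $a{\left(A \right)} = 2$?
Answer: $-4 + 17 \sqrt{11} \approx 52.383$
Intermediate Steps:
$z{\left(g \right)} = 25$ ($z{\left(g \right)} = 5^{2} = 25$)
$h{\left(k,J \right)} = -3 + J + k$ ($h{\left(k,J \right)} = \left(k + J\right) - 3 = \left(J + k\right) - 3 = -3 + J + k$)
$-4 + h{\left(-5,z{\left(-4 \right)} \right)} \sqrt{9 + a{\left(1 \right)}} = -4 + \left(-3 + 25 - 5\right) \sqrt{9 + 2} = -4 + 17 \sqrt{11}$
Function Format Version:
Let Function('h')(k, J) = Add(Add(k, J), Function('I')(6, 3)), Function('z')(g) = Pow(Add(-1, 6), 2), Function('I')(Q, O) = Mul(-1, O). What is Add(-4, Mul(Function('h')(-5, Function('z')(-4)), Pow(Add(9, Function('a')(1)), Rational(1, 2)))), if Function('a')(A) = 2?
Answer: Add(-4, Mul(17, Pow(11, Rational(1, 2)))) ≈ 52.383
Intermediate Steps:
Function('z')(g) = 25 (Function('z')(g) = Pow(5, 2) = 25)
Function('h')(k, J) = Add(-3, J, k) (Function('h')(k, J) = Add(Add(k, J), Mul(-1, 3)) = Add(Add(J, k), -3) = Add(-3, J, k))
Add(-4, Mul(Function('h')(-5, Function('z')(-4)), Pow(Add(9, Function('a')(1)), Rational(1, 2)))) = Add(-4, Mul(Add(-3, 25, -5), Pow(Add(9, 2), Rational(1, 2)))) = Add(-4, Mul(17, Pow(11, Rational(1, 2))))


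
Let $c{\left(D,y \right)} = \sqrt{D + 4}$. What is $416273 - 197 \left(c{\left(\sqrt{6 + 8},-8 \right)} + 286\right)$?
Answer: $359931 - 197 \sqrt{4 + \sqrt{14}} \approx 3.5938 \cdot 10^{5}$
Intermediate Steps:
$c{\left(D,y \right)} = \sqrt{4 + D}$
$416273 - 197 \left(c{\left(\sqrt{6 + 8},-8 \right)} + 286\right) = 416273 - 197 \left(\sqrt{4 + \sqrt{6 + 8}} + 286\right) = 416273 - 197 \left(\sqrt{4 + \sqrt{14}} + 286\right) = 416273 - 197 \left(286 + \sqrt{4 + \sqrt{14}}\right) = 416273 - \left(56342 + 197 \sqrt{4 + \sqrt{14}}\right) = 359931 - 197 \sqrt{4 + \sqrt{14}}$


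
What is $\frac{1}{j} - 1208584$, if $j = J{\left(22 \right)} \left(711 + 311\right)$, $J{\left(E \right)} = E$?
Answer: $- \frac{27173802655}{22484} \approx -1.2086 \cdot 10^{6}$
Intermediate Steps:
$j = 22484$ ($j = 22 \left(711 + 311\right) = 22 \cdot 1022 = 22484$)
$\frac{1}{j} - 1208584 = \frac{1}{22484} - 1208584 = - \frac{27173802655}{22484}$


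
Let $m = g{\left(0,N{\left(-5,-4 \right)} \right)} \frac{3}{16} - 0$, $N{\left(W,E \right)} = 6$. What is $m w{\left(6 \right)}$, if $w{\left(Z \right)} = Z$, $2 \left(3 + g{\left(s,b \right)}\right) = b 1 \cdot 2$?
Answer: $\frac{27}{8} \approx 3.375$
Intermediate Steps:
$g{\left(s,b \right)} = -3 + b$ ($g{\left(s,b \right)} = -3 + \frac{b 1 \cdot 2}{2} = -3 + \frac{b 2}{2} = -3 + \frac{2 b}{2} = -3 + b$)
$m = \frac{9}{16}$ ($m = \left(-3 + 6\right) \frac{3}{16} - 0 = 3 \cdot 3 \cdot \frac{1}{16} + 0 = 3 \cdot \frac{3}{16} + 0 = \frac{9}{16} + 0 = \frac{9}{16} \approx 0.5625$)
$m w{\left(6 \right)} = \frac{9}{16} \cdot 6 = \frac{27}{8}$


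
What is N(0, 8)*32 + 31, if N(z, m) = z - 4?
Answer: -97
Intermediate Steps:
N(z, m) = -4 + z
N(0, 8)*32 + 31 = (-4 + 0)*32 + 31 = -4*32 + 31 = -128 + 31 = -97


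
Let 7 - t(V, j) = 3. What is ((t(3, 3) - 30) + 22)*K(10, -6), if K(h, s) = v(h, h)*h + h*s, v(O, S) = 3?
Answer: 120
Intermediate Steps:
t(V, j) = 4 (t(V, j) = 7 - 1*3 = 7 - 3 = 4)
K(h, s) = 3*h + h*s
((t(3, 3) - 30) + 22)*K(10, -6) = ((4 - 30) + 22)*(10*(3 - 6)) = (-26 + 22)*(10*(-3)) = -4*(-30) = 120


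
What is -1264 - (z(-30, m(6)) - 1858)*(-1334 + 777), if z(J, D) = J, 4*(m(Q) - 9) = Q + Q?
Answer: -1052880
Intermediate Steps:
m(Q) = 9 + Q/2 (m(Q) = 9 + (Q + Q)/4 = 9 + (2*Q)/4 = 9 + Q/2)
-1264 - (z(-30, m(6)) - 1858)*(-1334 + 777) = -1264 - (-30 - 1858)*(-1334 + 777) = -1264 - (-1888)*(-557) = -1264 - 1*1051616 = -1264 - 1051616 = -1052880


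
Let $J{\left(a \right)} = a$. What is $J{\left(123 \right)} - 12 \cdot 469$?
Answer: $-5505$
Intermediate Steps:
$J{\left(123 \right)} - 12 \cdot 469 = 123 - 12 \cdot 469 = 123 - 5628 = -5505$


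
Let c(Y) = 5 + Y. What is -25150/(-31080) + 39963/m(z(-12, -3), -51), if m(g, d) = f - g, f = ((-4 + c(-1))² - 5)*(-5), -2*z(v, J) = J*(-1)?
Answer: 248543303/164724 ≈ 1508.8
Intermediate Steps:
z(v, J) = J/2 (z(v, J) = -J*(-1)/2 = -(-1)*J/2 = J/2)
f = 25 (f = ((-4 + (5 - 1))² - 5)*(-5) = ((-4 + 4)² - 5)*(-5) = (0² - 5)*(-5) = (0 - 5)*(-5) = -5*(-5) = 25)
m(g, d) = 25 - g
-25150/(-31080) + 39963/m(z(-12, -3), -51) = -25150/(-31080) + 39963/(25 - (-3)/2) = -25150*(-1/31080) + 39963/(25 - 1*(-3/2)) = 2515/3108 + 39963/(25 + 3/2) = 2515/3108 + 39963/(53/2) = 2515/3108 + 39963*(2/53) = 2515/3108 + 79926/53 = 248543303/164724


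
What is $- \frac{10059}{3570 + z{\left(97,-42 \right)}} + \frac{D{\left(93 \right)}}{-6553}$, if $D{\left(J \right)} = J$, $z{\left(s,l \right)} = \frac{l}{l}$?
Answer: $- \frac{66248730}{23400763} \approx -2.8311$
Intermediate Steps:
$z{\left(s,l \right)} = 1$
$- \frac{10059}{3570 + z{\left(97,-42 \right)}} + \frac{D{\left(93 \right)}}{-6553} = - \frac{10059}{3570 + 1} + \frac{93}{-6553} = - \frac{10059}{3571} + 93 \left(- \frac{1}{6553}\right) = \left(-10059\right) \frac{1}{3571} - \frac{93}{6553} = - \frac{10059}{3571} - \frac{93}{6553} = - \frac{66248730}{23400763}$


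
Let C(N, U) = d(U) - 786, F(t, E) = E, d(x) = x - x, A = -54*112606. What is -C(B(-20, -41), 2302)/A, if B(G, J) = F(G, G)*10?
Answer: -131/1013454 ≈ -0.00012926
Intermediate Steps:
A = -6080724
d(x) = 0
B(G, J) = 10*G (B(G, J) = G*10 = 10*G)
C(N, U) = -786 (C(N, U) = 0 - 786 = -786)
-C(B(-20, -41), 2302)/A = -(-786)/(-6080724) = -(-786)*(-1)/6080724 = -1*131/1013454 = -131/1013454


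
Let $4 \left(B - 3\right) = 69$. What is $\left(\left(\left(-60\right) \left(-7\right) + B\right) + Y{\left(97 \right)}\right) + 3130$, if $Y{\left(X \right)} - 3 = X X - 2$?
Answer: $\frac{51921}{4} \approx 12980.0$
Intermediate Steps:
$B = \frac{81}{4}$ ($B = 3 + \frac{1}{4} \cdot 69 = 3 + \frac{69}{4} = \frac{81}{4} \approx 20.25$)
$Y{\left(X \right)} = 1 + X^{2}$ ($Y{\left(X \right)} = 3 + \left(X X - 2\right) = 3 + \left(X^{2} - 2\right) = 3 + \left(-2 + X^{2}\right) = 1 + X^{2}$)
$\left(\left(\left(-60\right) \left(-7\right) + B\right) + Y{\left(97 \right)}\right) + 3130 = \left(\left(\left(-60\right) \left(-7\right) + \frac{81}{4}\right) + \left(1 + 97^{2}\right)\right) + 3130 = \left(\left(420 + \frac{81}{4}\right) + \left(1 + 9409\right)\right) + 3130 = \left(\frac{1761}{4} + 9410\right) + 3130 = \frac{39401}{4} + 3130 = \frac{51921}{4}$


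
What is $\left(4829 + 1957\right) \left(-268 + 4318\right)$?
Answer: $27483300$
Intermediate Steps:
$\left(4829 + 1957\right) \left(-268 + 4318\right) = 6786 \cdot 4050 = 27483300$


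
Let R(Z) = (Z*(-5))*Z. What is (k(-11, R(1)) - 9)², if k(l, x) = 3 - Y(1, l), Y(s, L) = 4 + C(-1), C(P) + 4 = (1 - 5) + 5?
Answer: 49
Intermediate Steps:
R(Z) = -5*Z² (R(Z) = (-5*Z)*Z = -5*Z²)
C(P) = -3 (C(P) = -4 + ((1 - 5) + 5) = -4 + (-4 + 5) = -4 + 1 = -3)
Y(s, L) = 1 (Y(s, L) = 4 - 3 = 1)
k(l, x) = 2 (k(l, x) = 3 - 1*1 = 3 - 1 = 2)
(k(-11, R(1)) - 9)² = (2 - 9)² = (-7)² = 49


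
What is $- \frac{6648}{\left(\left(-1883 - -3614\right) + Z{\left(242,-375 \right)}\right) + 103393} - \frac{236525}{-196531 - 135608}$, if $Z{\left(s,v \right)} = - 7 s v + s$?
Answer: $\frac{7206922472}{10249477401} \approx 0.70315$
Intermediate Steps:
$Z{\left(s,v \right)} = s - 7 s v$ ($Z{\left(s,v \right)} = - 7 s v + s = s - 7 s v$)
$- \frac{6648}{\left(\left(-1883 - -3614\right) + Z{\left(242,-375 \right)}\right) + 103393} - \frac{236525}{-196531 - 135608} = - \frac{6648}{\left(\left(-1883 - -3614\right) + 242 \left(1 - -2625\right)\right) + 103393} - \frac{236525}{-196531 - 135608} = - \frac{6648}{\left(\left(-1883 + 3614\right) + 242 \left(1 + 2625\right)\right) + 103393} - \frac{236525}{-196531 - 135608} = - \frac{6648}{\left(1731 + 242 \cdot 2626\right) + 103393} - \frac{236525}{-332139} = - \frac{6648}{\left(1731 + 635492\right) + 103393} - - \frac{236525}{332139} = - \frac{6648}{637223 + 103393} + \frac{236525}{332139} = - \frac{6648}{740616} + \frac{236525}{332139} = \left(-6648\right) \frac{1}{740616} + \frac{236525}{332139} = - \frac{277}{30859} + \frac{236525}{332139} = \frac{7206922472}{10249477401}$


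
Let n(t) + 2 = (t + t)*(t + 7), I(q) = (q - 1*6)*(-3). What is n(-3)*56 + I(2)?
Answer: -1444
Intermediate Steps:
I(q) = 18 - 3*q (I(q) = (q - 6)*(-3) = (-6 + q)*(-3) = 18 - 3*q)
n(t) = -2 + 2*t*(7 + t) (n(t) = -2 + (t + t)*(t + 7) = -2 + (2*t)*(7 + t) = -2 + 2*t*(7 + t))
n(-3)*56 + I(2) = (-2 + 2*(-3)² + 14*(-3))*56 + (18 - 3*2) = (-2 + 2*9 - 42)*56 + (18 - 6) = (-2 + 18 - 42)*56 + 12 = -26*56 + 12 = -1456 + 12 = -1444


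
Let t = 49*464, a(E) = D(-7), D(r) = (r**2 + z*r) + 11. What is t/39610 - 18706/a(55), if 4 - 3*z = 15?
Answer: -1108495414/5089885 ≈ -217.78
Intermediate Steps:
z = -11/3 (z = 4/3 - 1/3*15 = 4/3 - 5 = -11/3 ≈ -3.6667)
D(r) = 11 + r**2 - 11*r/3 (D(r) = (r**2 - 11*r/3) + 11 = 11 + r**2 - 11*r/3)
a(E) = 257/3 (a(E) = 11 + (-7)**2 - 11/3*(-7) = 11 + 49 + 77/3 = 257/3)
t = 22736
t/39610 - 18706/a(55) = 22736/39610 - 18706/257/3 = 22736*(1/39610) - 18706*3/257 = 11368/19805 - 56118/257 = -1108495414/5089885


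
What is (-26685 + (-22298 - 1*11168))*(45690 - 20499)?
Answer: -1515263841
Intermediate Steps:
(-26685 + (-22298 - 1*11168))*(45690 - 20499) = (-26685 + (-22298 - 11168))*25191 = (-26685 - 33466)*25191 = -60151*25191 = -1515263841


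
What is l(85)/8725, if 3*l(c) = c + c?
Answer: 34/5235 ≈ 0.0064947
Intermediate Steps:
l(c) = 2*c/3 (l(c) = (c + c)/3 = (2*c)/3 = 2*c/3)
l(85)/8725 = ((2/3)*85)/8725 = (170/3)*(1/8725) = 34/5235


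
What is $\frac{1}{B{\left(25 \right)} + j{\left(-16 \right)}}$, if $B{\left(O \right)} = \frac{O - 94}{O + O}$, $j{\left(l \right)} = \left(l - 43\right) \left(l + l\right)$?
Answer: $\frac{50}{94331} \approx 0.00053005$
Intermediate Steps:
$j{\left(l \right)} = 2 l \left(-43 + l\right)$ ($j{\left(l \right)} = \left(-43 + l\right) 2 l = 2 l \left(-43 + l\right)$)
$B{\left(O \right)} = \frac{-94 + O}{2 O}$
$\frac{1}{B{\left(25 \right)} + j{\left(-16 \right)}} = \frac{1}{\frac{-94 + 25}{2 \cdot 25} + 2 \left(-16\right) \left(-43 - 16\right)} = \frac{1}{\frac{1}{2} \cdot \frac{1}{25} \left(-69\right) + 2 \left(-16\right) \left(-59\right)} = \frac{1}{- \frac{69}{50} + 1888} = \frac{1}{\frac{94331}{50}} = \frac{50}{94331}$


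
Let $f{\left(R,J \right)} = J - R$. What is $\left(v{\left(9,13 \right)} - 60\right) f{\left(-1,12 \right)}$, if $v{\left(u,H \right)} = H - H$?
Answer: $-780$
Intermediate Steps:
$v{\left(u,H \right)} = 0$
$\left(v{\left(9,13 \right)} - 60\right) f{\left(-1,12 \right)} = \left(0 - 60\right) \left(12 - -1\right) = - 60 \left(12 + 1\right) = \left(-60\right) 13 = -780$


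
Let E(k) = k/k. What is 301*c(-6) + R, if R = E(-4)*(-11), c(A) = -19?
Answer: -5730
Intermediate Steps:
E(k) = 1
R = -11 (R = 1*(-11) = -11)
301*c(-6) + R = 301*(-19) - 11 = -5719 - 11 = -5730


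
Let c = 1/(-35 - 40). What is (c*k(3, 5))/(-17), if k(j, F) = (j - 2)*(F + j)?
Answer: 8/1275 ≈ 0.0062745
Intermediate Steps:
k(j, F) = (-2 + j)*(F + j)
c = -1/75 (c = 1/(-75) = -1/75 ≈ -0.013333)
(c*k(3, 5))/(-17) = -(3² - 2*5 - 2*3 + 5*3)/75/(-17) = -(9 - 10 - 6 + 15)/75*(-1/17) = -1/75*8*(-1/17) = -8/75*(-1/17) = 8/1275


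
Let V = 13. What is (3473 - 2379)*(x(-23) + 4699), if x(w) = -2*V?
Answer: 5112262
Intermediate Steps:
x(w) = -26 (x(w) = -2*13 = -26)
(3473 - 2379)*(x(-23) + 4699) = (3473 - 2379)*(-26 + 4699) = 1094*4673 = 5112262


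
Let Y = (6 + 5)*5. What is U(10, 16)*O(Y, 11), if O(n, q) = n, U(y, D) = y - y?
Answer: 0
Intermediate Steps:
U(y, D) = 0
Y = 55 (Y = 11*5 = 55)
U(10, 16)*O(Y, 11) = 0*55 = 0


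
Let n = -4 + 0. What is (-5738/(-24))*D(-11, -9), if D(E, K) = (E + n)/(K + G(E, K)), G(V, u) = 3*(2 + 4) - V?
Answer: -2869/16 ≈ -179.31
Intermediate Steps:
G(V, u) = 18 - V (G(V, u) = 3*6 - V = 18 - V)
n = -4
D(E, K) = (-4 + E)/(18 + K - E) (D(E, K) = (E - 4)/(K + (18 - E)) = (-4 + E)/(18 + K - E))
(-5738/(-24))*D(-11, -9) = (-5738/(-24))*((-4 - 11)/(18 - 9 - 1*(-11))) = (-5738*(-1)/24)*(-15/(18 - 9 + 11)) = (-151*(-19/12))*(-15/20) = 2869*((1/20)*(-15))/12 = (2869/12)*(-¾) = -2869/16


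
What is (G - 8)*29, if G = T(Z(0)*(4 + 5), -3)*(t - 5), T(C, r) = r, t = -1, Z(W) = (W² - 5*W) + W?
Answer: 290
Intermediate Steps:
Z(W) = W² - 4*W
G = 18 (G = -3*(-1 - 5) = -3*(-6) = 18)
(G - 8)*29 = (18 - 8)*29 = 10*29 = 290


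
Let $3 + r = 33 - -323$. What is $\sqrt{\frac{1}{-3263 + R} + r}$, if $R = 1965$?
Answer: $\frac{\sqrt{594734514}}{1298} \approx 18.788$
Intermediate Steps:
$r = 353$ ($r = -3 + \left(33 - -323\right) = -3 + \left(33 + 323\right) = -3 + 356 = 353$)
$\sqrt{\frac{1}{-3263 + R} + r} = \sqrt{\frac{1}{-3263 + 1965} + 353} = \sqrt{\frac{1}{-1298} + 353} = \sqrt{- \frac{1}{1298} + 353} = \sqrt{\frac{458193}{1298}} = \frac{\sqrt{594734514}}{1298}$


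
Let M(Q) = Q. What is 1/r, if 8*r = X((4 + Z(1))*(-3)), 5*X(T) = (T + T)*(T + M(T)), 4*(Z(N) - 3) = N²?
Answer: 160/7569 ≈ 0.021139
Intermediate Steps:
Z(N) = 3 + N²/4
X(T) = 4*T²/5 (X(T) = ((T + T)*(T + T))/5 = ((2*T)*(2*T))/5 = (4*T²)/5 = 4*T²/5)
r = 7569/160 (r = (4*((4 + (3 + (¼)*1²))*(-3))²/5)/8 = (4*((4 + (3 + (¼)*1))*(-3))²/5)/8 = (4*((4 + (3 + ¼))*(-3))²/5)/8 = (4*((4 + 13/4)*(-3))²/5)/8 = (4*((29/4)*(-3))²/5)/8 = (4*(-87/4)²/5)/8 = ((⅘)*(7569/16))/8 = (⅛)*(7569/20) = 7569/160 ≈ 47.306)
1/r = 1/(7569/160) = 160/7569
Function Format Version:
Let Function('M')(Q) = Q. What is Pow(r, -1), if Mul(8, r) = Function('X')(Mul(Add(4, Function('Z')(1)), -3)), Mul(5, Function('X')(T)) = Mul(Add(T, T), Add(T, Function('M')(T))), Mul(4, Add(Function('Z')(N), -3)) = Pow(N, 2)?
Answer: Rational(160, 7569) ≈ 0.021139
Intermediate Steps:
Function('Z')(N) = Add(3, Mul(Rational(1, 4), Pow(N, 2)))
Function('X')(T) = Mul(Rational(4, 5), Pow(T, 2)) (Function('X')(T) = Mul(Rational(1, 5), Mul(Add(T, T), Add(T, T))) = Mul(Rational(1, 5), Mul(Mul(2, T), Mul(2, T))) = Mul(Rational(1, 5), Mul(4, Pow(T, 2))) = Mul(Rational(4, 5), Pow(T, 2)))
r = Rational(7569, 160) (r = Mul(Rational(1, 8), Mul(Rational(4, 5), Pow(Mul(Add(4, Add(3, Mul(Rational(1, 4), Pow(1, 2)))), -3), 2))) = Mul(Rational(1, 8), Mul(Rational(4, 5), Pow(Mul(Add(4, Add(3, Mul(Rational(1, 4), 1))), -3), 2))) = Mul(Rational(1, 8), Mul(Rational(4, 5), Pow(Mul(Add(4, Add(3, Rational(1, 4))), -3), 2))) = Mul(Rational(1, 8), Mul(Rational(4, 5), Pow(Mul(Add(4, Rational(13, 4)), -3), 2))) = Mul(Rational(1, 8), Mul(Rational(4, 5), Pow(Mul(Rational(29, 4), -3), 2))) = Mul(Rational(1, 8), Mul(Rational(4, 5), Pow(Rational(-87, 4), 2))) = Mul(Rational(1, 8), Mul(Rational(4, 5), Rational(7569, 16))) = Mul(Rational(1, 8), Rational(7569, 20)) = Rational(7569, 160) ≈ 47.306)
Pow(r, -1) = Pow(Rational(7569, 160), -1) = Rational(160, 7569)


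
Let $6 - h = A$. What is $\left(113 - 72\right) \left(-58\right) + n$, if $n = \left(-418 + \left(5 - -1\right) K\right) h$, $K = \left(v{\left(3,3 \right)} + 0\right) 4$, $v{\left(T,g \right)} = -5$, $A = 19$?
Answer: $4616$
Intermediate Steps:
$K = -20$ ($K = \left(-5 + 0\right) 4 = \left(-5\right) 4 = -20$)
$h = -13$ ($h = 6 - 19 = -13$)
$n = 6994$ ($n = \left(-418 + \left(5 - -1\right) \left(-20\right)\right) \left(-13\right) = \left(-418 + \left(5 + 1\right) \left(-20\right)\right) \left(-13\right) = \left(-418 + 6 \left(-20\right)\right) \left(-13\right) = \left(-418 - 120\right) \left(-13\right) = \left(-538\right) \left(-13\right) = 6994$)
$\left(113 - 72\right) \left(-58\right) + n = \left(113 - 72\right) \left(-58\right) + 6994 = 41 \left(-58\right) + 6994 = -2378 + 6994 = 4616$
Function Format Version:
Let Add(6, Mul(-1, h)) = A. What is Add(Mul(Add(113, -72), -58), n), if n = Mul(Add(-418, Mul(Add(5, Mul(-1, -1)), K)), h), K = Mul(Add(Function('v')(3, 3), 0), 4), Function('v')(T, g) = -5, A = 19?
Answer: 4616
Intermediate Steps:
K = -20 (K = Mul(Add(-5, 0), 4) = Mul(-5, 4) = -20)
h = -13 (h = Add(6, Mul(-1, 19)) = Add(6, -19) = -13)
n = 6994 (n = Mul(Add(-418, Mul(Add(5, Mul(-1, -1)), -20)), -13) = Mul(Add(-418, Mul(Add(5, 1), -20)), -13) = Mul(Add(-418, Mul(6, -20)), -13) = Mul(Add(-418, -120), -13) = Mul(-538, -13) = 6994)
Add(Mul(Add(113, -72), -58), n) = Add(Mul(Add(113, -72), -58), 6994) = Add(Mul(41, -58), 6994) = Add(-2378, 6994) = 4616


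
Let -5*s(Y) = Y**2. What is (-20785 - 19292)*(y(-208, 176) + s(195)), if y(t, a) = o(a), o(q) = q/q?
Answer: 304745508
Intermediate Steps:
o(q) = 1
y(t, a) = 1
s(Y) = -Y**2/5
(-20785 - 19292)*(y(-208, 176) + s(195)) = (-20785 - 19292)*(1 - 1/5*195**2) = -40077*(1 - 1/5*38025) = -40077*(1 - 7605) = -40077*(-7604) = 304745508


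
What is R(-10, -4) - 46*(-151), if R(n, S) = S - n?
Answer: 6952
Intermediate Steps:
R(-10, -4) - 46*(-151) = (-4 - 1*(-10)) - 46*(-151) = (-4 + 10) + 6946 = 6 + 6946 = 6952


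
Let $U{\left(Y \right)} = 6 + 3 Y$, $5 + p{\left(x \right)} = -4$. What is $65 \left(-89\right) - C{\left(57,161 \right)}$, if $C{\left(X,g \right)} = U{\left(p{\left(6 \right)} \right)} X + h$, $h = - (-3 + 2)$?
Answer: $-4589$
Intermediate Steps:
$p{\left(x \right)} = -9$ ($p{\left(x \right)} = -5 - 4 = -9$)
$h = 1$ ($h = \left(-1\right) \left(-1\right) = 1$)
$C{\left(X,g \right)} = 1 - 21 X$ ($C{\left(X,g \right)} = \left(6 + 3 \left(-9\right)\right) X + 1 = \left(6 - 27\right) X + 1 = - 21 X + 1 = 1 - 21 X$)
$65 \left(-89\right) - C{\left(57,161 \right)} = 65 \left(-89\right) - \left(1 - 1197\right) = -5785 - \left(1 - 1197\right) = -5785 - -1196 = -5785 + 1196 = -4589$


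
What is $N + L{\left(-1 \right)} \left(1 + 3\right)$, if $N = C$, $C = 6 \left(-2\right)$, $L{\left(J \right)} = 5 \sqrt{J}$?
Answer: $-12 + 20 i \approx -12.0 + 20.0 i$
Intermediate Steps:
$C = -12$
$N = -12$
$N + L{\left(-1 \right)} \left(1 + 3\right) = -12 + 5 \sqrt{-1} \left(1 + 3\right) = -12 + 5 i 4 = -12 + 20 i$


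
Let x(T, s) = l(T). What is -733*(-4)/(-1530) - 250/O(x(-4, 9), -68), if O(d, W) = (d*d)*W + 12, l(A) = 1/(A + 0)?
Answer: -810446/23715 ≈ -34.174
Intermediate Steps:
l(A) = 1/A
x(T, s) = 1/T
O(d, W) = 12 + W*d² (O(d, W) = d²*W + 12 = W*d² + 12 = 12 + W*d²)
-733*(-4)/(-1530) - 250/O(x(-4, 9), -68) = -733*(-4)/(-1530) - 250/(12 - 68*(1/(-4))²) = 2932*(-1/1530) - 250/(12 - 68*(-¼)²) = -1466/765 - 250/(12 - 68*1/16) = -1466/765 - 250/(12 - 17/4) = -1466/765 - 250/31/4 = -1466/765 - 250*4/31 = -1466/765 - 1000/31 = -810446/23715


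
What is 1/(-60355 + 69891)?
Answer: 1/9536 ≈ 0.00010487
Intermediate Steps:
1/(-60355 + 69891) = 1/9536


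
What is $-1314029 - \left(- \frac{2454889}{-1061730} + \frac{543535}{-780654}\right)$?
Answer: $- \frac{90760507620562753}{69070314285} \approx -1.314 \cdot 10^{6}$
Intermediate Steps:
$-1314029 - \left(- \frac{2454889}{-1061730} + \frac{543535}{-780654}\right) = -1314029 - \left(\left(-2454889\right) \left(- \frac{1}{1061730}\right) + 543535 \left(- \frac{1}{780654}\right)\right) = -1314029 - \left(\frac{2454889}{1061730} - \frac{543535}{780654}\right) = -1314029 - \frac{111610958488}{69070314285} = - \frac{90760507620562753}{69070314285}$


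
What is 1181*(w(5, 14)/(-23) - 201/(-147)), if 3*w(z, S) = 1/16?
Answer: 87298339/54096 ≈ 1613.8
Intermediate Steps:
w(z, S) = 1/48 (w(z, S) = (⅓)/16 = (⅓)*(1/16) = 1/48)
1181*(w(5, 14)/(-23) - 201/(-147)) = 1181*((1/48)/(-23) - 201/(-147)) = 1181*((1/48)*(-1/23) - 201*(-1/147)) = 1181*(-1/1104 + 67/49) = 1181*(73919/54096) = 87298339/54096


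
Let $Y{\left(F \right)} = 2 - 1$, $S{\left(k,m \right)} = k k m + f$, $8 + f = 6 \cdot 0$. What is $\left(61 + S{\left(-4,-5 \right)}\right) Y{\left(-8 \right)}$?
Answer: $-27$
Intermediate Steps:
$f = -8$ ($f = -8 + 6 \cdot 0 = -8 + 0 = -8$)
$S{\left(k,m \right)} = -8 + m k^{2}$ ($S{\left(k,m \right)} = k k m - 8 = k^{2} m - 8 = m k^{2} - 8 = -8 + m k^{2}$)
$Y{\left(F \right)} = 1$ ($Y{\left(F \right)} = 2 - 1 = 1$)
$\left(61 + S{\left(-4,-5 \right)}\right) Y{\left(-8 \right)} = \left(61 - \left(8 + 5 \left(-4\right)^{2}\right)\right) 1 = \left(61 - 88\right) 1 = \left(-27\right) 1 = -27$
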